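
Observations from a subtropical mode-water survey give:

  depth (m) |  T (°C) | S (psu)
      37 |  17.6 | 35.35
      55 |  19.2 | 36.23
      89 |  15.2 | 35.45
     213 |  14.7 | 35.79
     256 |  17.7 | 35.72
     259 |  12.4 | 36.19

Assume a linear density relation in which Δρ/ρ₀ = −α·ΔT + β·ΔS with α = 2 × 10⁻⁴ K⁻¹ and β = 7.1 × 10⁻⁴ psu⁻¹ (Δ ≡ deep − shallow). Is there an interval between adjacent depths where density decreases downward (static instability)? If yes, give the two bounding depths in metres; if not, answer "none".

Evaluate Δρ/ρ₀ = −αΔT + βΔS across each adjacent pair:
  37–55 m: −αΔT+βΔS = −(2 × 10⁻⁴)(+1.6)+(7.1 × 10⁻⁴)(+0.88) = 3.0 × 10⁻⁴ → stable
  55–89 m: −αΔT+βΔS = −(2 × 10⁻⁴)(-4.0)+(7.1 × 10⁻⁴)(-0.78) = 2.5 × 10⁻⁴ → stable
  89–213 m: −αΔT+βΔS = −(2 × 10⁻⁴)(-0.5)+(7.1 × 10⁻⁴)(+0.34) = 3.4 × 10⁻⁴ → stable
  213–256 m: −αΔT+βΔS = −(2 × 10⁻⁴)(+3.0)+(7.1 × 10⁻⁴)(-0.07) = -6.5 × 10⁻⁴ → UNSTABLE
  256–259 m: −αΔT+βΔS = −(2 × 10⁻⁴)(-5.3)+(7.1 × 10⁻⁴)(+0.47) = 1.4 × 10⁻³ → stable
The 213–256 m interval has Δρ < 0: lighter water underlies denser water.

213–256 m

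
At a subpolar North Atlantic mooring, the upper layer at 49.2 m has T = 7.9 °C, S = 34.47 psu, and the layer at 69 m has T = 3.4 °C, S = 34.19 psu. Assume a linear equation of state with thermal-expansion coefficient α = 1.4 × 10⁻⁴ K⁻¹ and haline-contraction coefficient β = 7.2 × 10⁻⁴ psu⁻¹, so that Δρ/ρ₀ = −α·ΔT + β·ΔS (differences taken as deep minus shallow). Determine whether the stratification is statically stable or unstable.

ΔT = 3.4 − 7.9 = -4.5 K and ΔS = 34.19 − 34.47 = -0.28 psu (deep − shallow).
−αΔT = 6.30 × 10⁻⁴; βΔS = -2.016 × 10⁻⁴; sum Δρ/ρ₀ = 4.284 × 10⁻⁴.
Δρ/ρ₀ > 0, so Δρ > 0: deeper water is denser → statically stable.

stable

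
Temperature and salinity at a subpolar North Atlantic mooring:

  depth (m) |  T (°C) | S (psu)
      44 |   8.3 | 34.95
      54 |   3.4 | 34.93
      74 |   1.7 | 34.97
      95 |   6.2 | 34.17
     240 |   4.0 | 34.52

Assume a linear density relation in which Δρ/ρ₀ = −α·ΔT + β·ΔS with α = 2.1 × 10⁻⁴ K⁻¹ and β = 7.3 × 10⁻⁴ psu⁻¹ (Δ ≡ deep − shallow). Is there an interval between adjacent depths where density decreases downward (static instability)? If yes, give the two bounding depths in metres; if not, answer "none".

74–95 m

Evaluate Δρ/ρ₀ = −αΔT + βΔS across each adjacent pair:
  44–54 m: −αΔT+βΔS = −(2.1 × 10⁻⁴)(-4.9)+(7.3 × 10⁻⁴)(-0.02) = 1.0 × 10⁻³ → stable
  54–74 m: −αΔT+βΔS = −(2.1 × 10⁻⁴)(-1.7)+(7.3 × 10⁻⁴)(+0.04) = 3.9 × 10⁻⁴ → stable
  74–95 m: −αΔT+βΔS = −(2.1 × 10⁻⁴)(+4.5)+(7.3 × 10⁻⁴)(-0.80) = -1.5 × 10⁻³ → UNSTABLE
  95–240 m: −αΔT+βΔS = −(2.1 × 10⁻⁴)(-2.2)+(7.3 × 10⁻⁴)(+0.35) = 7.2 × 10⁻⁴ → stable
The 74–95 m interval has Δρ < 0: lighter water underlies denser water.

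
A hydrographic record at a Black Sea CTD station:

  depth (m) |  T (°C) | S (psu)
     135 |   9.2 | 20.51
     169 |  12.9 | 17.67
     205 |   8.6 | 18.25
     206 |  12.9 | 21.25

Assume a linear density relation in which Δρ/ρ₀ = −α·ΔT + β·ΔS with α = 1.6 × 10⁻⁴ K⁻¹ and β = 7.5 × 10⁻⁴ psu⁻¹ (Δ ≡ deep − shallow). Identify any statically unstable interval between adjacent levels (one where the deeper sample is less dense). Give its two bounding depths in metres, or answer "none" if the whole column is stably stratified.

135–169 m

Evaluate Δρ/ρ₀ = −αΔT + βΔS across each adjacent pair:
  135–169 m: −αΔT+βΔS = −(1.6 × 10⁻⁴)(+3.7)+(7.5 × 10⁻⁴)(-2.84) = -2.7 × 10⁻³ → UNSTABLE
  169–205 m: −αΔT+βΔS = −(1.6 × 10⁻⁴)(-4.3)+(7.5 × 10⁻⁴)(+0.58) = 1.1 × 10⁻³ → stable
  205–206 m: −αΔT+βΔS = −(1.6 × 10⁻⁴)(+4.3)+(7.5 × 10⁻⁴)(+3.00) = 1.6 × 10⁻³ → stable
The 135–169 m interval has Δρ < 0: lighter water underlies denser water.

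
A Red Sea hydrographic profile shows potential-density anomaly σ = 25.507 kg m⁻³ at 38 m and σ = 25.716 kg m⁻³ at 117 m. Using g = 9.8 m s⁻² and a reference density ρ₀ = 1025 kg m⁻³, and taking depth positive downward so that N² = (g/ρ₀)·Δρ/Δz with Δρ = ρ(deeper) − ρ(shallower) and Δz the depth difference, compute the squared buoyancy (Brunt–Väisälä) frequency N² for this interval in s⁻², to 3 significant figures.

Δρ = 1025.716 − 1025.507 = 0.209 kg m⁻³ over Δz = 117 − 38 = 79 m.
N² = (9.8/1025) × (0.209/79) = 2.5294 × 10⁻⁵ s⁻² ≈ 2.53 × 10⁻⁵ s⁻².

2.53 × 10⁻⁵ s⁻²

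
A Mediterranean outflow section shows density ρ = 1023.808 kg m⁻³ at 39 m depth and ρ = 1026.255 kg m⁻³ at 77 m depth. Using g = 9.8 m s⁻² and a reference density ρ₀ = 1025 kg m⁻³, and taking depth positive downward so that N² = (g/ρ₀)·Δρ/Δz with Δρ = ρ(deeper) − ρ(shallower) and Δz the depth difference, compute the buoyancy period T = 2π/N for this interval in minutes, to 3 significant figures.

4.22 min

Δρ = 1026.255 − 1023.808 = 2.447 kg m⁻³ over Δz = 77 − 39 = 38 m.
N² = (9.8/1025) × (2.447/38) = 6.1568 × 10⁻⁴ s⁻².
N = √(6.1568 × 10⁻⁴) = 0.024813 rad s⁻¹, so T = 2π/N = 253.22 s = 4.2203 min ≈ 4.22 min.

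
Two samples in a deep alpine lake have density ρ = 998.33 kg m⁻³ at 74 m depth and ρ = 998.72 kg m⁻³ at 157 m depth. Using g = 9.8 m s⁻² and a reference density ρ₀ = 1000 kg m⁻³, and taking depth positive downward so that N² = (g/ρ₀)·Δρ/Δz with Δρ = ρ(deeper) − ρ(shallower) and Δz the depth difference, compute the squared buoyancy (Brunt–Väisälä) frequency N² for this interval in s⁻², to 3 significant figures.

4.60 × 10⁻⁵ s⁻²

Δρ = 998.72 − 998.33 = 0.39 kg m⁻³ over Δz = 157 − 74 = 83 m.
N² = (9.8/1000) × (0.39/83) = 4.6048 × 10⁻⁵ s⁻² ≈ 4.60 × 10⁻⁵ s⁻².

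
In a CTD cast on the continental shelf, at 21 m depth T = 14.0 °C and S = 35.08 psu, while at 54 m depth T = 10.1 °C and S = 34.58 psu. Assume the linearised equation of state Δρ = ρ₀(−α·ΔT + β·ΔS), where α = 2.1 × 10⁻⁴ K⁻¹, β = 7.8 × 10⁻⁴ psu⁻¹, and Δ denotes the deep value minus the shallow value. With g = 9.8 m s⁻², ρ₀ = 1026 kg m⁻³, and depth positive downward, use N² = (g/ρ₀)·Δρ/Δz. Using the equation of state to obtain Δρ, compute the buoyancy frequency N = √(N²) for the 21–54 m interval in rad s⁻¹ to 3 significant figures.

0.0113 rad s⁻¹

ΔT = -3.9 K, ΔS = -0.50 psu (deep − shallow).
Δρ/ρ₀ = −αΔT + βΔS = 8.19 × 10⁻⁴ − 3.90 × 10⁻⁴ = 4.29 × 10⁻⁴, so Δρ ≈ 0.4402 kg m⁻³.
N² = (g/ρ₀)·Δρ/Δz = g·(Δρ/ρ₀)/Δz = 9.8 × 4.29 × 10⁻⁴ / 33 = 1.2740 × 10⁻⁴ s⁻².
N = √(1.2740 × 10⁻⁴) = 0.011287 rad s⁻¹ ≈ 0.0113 rad s⁻¹.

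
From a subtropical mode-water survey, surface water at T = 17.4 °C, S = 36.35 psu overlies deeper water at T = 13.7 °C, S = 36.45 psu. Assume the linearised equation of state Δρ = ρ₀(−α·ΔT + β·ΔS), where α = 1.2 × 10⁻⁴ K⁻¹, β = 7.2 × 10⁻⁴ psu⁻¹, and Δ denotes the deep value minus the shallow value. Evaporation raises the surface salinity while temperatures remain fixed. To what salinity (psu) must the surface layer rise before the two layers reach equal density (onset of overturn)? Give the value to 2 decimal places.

37.07 psu

Neutral buoyancy requires −α(T_deep − T_surf) + β(S_deep − S_surf′) = 0.
S_surf′ = S_deep − (α/β)·ΔT = 36.45 − (1.2 × 10⁻⁴/7.2 × 10⁻⁴)·(-3.7) = 37.0667 psu.
Increase required: 37.0667 − 36.35 = 0.7167 psu.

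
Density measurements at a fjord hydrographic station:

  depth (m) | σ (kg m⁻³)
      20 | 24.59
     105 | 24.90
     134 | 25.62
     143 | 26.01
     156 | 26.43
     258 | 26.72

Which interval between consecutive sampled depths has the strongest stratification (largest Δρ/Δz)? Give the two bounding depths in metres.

Compute the density gradient over each adjacent pair:
  20–105 m: Δρ/Δz = 0.31/85 = 3.6 × 10⁻³ kg m⁻⁴
  105–134 m: Δρ/Δz = 0.72/29 = 0.025 kg m⁻⁴
  134–143 m: Δρ/Δz = 0.39/9 = 0.043 kg m⁻⁴
  143–156 m: Δρ/Δz = 0.42/13 = 0.032 kg m⁻⁴
  156–258 m: Δρ/Δz = 0.29/102 = 2.8 × 10⁻³ kg m⁻⁴
The largest gradient is in the 134–143 m interval — the pycnocline.

134–143 m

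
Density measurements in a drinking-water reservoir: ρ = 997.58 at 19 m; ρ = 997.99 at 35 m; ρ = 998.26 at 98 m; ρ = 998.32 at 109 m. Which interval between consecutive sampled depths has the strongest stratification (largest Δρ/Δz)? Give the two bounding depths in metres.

Compute the density gradient over each adjacent pair:
  19–35 m: Δρ/Δz = 0.41/16 = 0.026 kg m⁻⁴
  35–98 m: Δρ/Δz = 0.27/63 = 4.3 × 10⁻³ kg m⁻⁴
  98–109 m: Δρ/Δz = 0.06/11 = 5.5 × 10⁻³ kg m⁻⁴
The largest gradient is in the 19–35 m interval — the pycnocline.

19–35 m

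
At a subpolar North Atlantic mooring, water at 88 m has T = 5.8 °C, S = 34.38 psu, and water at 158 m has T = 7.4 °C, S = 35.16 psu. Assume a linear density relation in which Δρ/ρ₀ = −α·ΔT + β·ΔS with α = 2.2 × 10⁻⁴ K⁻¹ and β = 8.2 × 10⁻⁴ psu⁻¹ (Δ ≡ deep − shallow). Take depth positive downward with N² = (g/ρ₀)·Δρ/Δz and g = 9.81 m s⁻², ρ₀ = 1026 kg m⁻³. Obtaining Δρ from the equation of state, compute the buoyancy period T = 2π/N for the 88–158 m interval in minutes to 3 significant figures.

ΔT = +1.6 K, ΔS = +0.78 psu (deep − shallow).
Δρ/ρ₀ = −αΔT + βΔS = -3.52 × 10⁻⁴ + 6.396 × 10⁻⁴ = 2.876 × 10⁻⁴, so Δρ ≈ 0.2951 kg m⁻³.
N² = (g/ρ₀)·Δρ/Δz = g·(Δρ/ρ₀)/Δz = 9.81 × 2.876 × 10⁻⁴ / 70 = 4.0305 × 10⁻⁵ s⁻².
N = √(4.0305 × 10⁻⁵) = 6.3486 × 10⁻³ rad s⁻¹ → T = 2π/N = 989.70 s = 16.495 min ≈ 16.5 min.

16.5 min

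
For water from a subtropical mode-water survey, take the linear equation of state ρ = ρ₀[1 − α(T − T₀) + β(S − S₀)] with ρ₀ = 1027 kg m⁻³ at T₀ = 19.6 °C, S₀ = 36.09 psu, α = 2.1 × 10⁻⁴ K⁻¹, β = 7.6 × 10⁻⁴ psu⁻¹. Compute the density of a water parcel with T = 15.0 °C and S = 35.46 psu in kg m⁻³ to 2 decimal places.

1027.50 kg m⁻³

T − T₀ = -4.6 K, S − S₀ = -0.63 psu.
Bracket = 1 − α·(-4.6) + β·(-0.63) = 1 + (4.872 × 10⁻⁴) = 1.0004872.
ρ = 1027 × 1.0004872 = 1027.50 kg m⁻³.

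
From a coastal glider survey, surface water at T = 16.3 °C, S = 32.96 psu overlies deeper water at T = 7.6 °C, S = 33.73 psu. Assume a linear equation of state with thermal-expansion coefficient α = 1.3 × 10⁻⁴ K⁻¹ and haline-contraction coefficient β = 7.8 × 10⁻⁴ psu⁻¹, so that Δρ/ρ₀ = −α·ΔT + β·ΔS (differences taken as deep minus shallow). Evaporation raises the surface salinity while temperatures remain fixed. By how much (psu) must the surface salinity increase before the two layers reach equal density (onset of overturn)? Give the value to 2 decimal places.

2.22 psu

Neutral buoyancy requires −α(T_deep − T_surf) + β(S_deep − S_surf′) = 0.
S_surf′ = S_deep − (α/β)·ΔT = 33.73 − (1.3 × 10⁻⁴/7.8 × 10⁻⁴)·(-8.7) = 35.1800 psu.
Increase required: 35.1800 − 32.96 = 2.2200 psu.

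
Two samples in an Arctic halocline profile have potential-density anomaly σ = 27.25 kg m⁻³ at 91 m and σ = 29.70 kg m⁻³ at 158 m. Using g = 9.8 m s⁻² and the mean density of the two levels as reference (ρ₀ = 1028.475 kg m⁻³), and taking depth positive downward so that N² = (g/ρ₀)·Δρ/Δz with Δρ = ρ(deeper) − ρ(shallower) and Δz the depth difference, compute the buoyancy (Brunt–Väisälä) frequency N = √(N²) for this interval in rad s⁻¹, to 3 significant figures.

0.0187 rad s⁻¹

Δρ = 1029.70 − 1027.25 = 2.45 kg m⁻³ over Δz = 158 − 91 = 67 m.
N² = (9.8/1028.475) × (2.45/67) = 3.4844 × 10⁻⁴ s⁻².
N = √(3.4844 × 10⁻⁴) = 0.018667 rad s⁻¹ ≈ 0.0187 rad s⁻¹.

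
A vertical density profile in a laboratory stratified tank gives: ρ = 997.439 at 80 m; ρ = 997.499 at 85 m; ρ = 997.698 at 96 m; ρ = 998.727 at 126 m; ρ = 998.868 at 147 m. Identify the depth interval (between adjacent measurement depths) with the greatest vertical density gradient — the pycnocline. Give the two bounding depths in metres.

96–126 m

Compute the density gradient over each adjacent pair:
  80–85 m: Δρ/Δz = 0.060/5 = 0.012 kg m⁻⁴
  85–96 m: Δρ/Δz = 0.199/11 = 0.018 kg m⁻⁴
  96–126 m: Δρ/Δz = 1.029/30 = 0.034 kg m⁻⁴
  126–147 m: Δρ/Δz = 0.141/21 = 6.7 × 10⁻³ kg m⁻⁴
The largest gradient is in the 96–126 m interval — the pycnocline.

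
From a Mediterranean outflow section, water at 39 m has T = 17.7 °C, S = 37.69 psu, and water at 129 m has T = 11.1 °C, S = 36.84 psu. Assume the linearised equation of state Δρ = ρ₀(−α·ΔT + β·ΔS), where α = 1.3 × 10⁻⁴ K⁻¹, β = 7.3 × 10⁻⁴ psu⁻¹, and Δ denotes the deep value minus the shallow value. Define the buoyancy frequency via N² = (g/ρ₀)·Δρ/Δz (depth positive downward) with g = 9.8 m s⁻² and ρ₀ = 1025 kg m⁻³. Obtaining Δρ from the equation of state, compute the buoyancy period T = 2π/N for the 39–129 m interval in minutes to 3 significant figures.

20.6 min

ΔT = -6.6 K, ΔS = -0.85 psu (deep − shallow).
Δρ/ρ₀ = −αΔT + βΔS = 8.58 × 10⁻⁴ − 6.205 × 10⁻⁴ = 2.375 × 10⁻⁴, so Δρ ≈ 0.2434 kg m⁻³.
N² = (g/ρ₀)·Δρ/Δz = g·(Δρ/ρ₀)/Δz = 9.8 × 2.375 × 10⁻⁴ / 90 = 2.5861 × 10⁻⁵ s⁻².
N = √(2.5861 × 10⁻⁵) = 5.0854 × 10⁻³ rad s⁻¹ → T = 2π/N = 1.2355 × 10³ s = 20.592 min ≈ 20.6 min.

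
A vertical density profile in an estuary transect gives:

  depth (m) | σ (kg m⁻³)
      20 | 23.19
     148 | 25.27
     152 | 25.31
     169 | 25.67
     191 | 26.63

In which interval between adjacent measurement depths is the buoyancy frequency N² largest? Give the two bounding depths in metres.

169–191 m

Compute the density gradient over each adjacent pair:
  20–148 m: Δρ/Δz = 2.08/128 = 0.016 kg m⁻⁴
  148–152 m: Δρ/Δz = 0.04/4 = 0.010 kg m⁻⁴
  152–169 m: Δρ/Δz = 0.36/17 = 0.021 kg m⁻⁴
  169–191 m: Δρ/Δz = 0.96/22 = 0.044 kg m⁻⁴
The largest gradient is in the 169–191 m interval — the pycnocline.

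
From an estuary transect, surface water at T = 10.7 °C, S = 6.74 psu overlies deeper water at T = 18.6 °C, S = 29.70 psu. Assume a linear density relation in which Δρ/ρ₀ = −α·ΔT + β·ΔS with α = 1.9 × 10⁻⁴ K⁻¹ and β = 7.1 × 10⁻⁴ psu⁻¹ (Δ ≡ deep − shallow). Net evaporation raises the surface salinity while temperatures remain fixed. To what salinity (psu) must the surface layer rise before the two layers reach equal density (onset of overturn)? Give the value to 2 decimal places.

27.59 psu

Neutral buoyancy requires −α(T_deep − T_surf) + β(S_deep − S_surf′) = 0.
S_surf′ = S_deep − (α/β)·ΔT = 29.70 − (1.9 × 10⁻⁴/7.1 × 10⁻⁴)·(+7.9) = 27.5859 psu.
Increase required: 27.5859 − 6.74 = 20.8459 psu.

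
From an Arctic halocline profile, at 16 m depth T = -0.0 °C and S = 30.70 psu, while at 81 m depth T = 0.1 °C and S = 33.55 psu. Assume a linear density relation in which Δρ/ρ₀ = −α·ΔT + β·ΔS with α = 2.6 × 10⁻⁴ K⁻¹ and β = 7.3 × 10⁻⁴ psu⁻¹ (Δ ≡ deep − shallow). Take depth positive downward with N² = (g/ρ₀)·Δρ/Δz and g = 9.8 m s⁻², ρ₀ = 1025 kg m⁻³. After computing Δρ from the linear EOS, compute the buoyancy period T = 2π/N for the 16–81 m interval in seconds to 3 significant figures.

ΔT = +0.1 K, ΔS = +2.85 psu (deep − shallow).
Δρ/ρ₀ = −αΔT + βΔS = -2.60 × 10⁻⁵ + 2.0805 × 10⁻³ = 2.0545 × 10⁻³, so Δρ ≈ 2.106 kg m⁻³.
N² = (g/ρ₀)·Δρ/Δz = g·(Δρ/ρ₀)/Δz = 9.8 × 2.0545 × 10⁻³ / 65 = 3.0976 × 10⁻⁴ s⁻².
N = √(3.0976 × 10⁻⁴) = 0.017600 rad s⁻¹ → T = 2π/N = 357.00 s ≈ 357 s.

357 s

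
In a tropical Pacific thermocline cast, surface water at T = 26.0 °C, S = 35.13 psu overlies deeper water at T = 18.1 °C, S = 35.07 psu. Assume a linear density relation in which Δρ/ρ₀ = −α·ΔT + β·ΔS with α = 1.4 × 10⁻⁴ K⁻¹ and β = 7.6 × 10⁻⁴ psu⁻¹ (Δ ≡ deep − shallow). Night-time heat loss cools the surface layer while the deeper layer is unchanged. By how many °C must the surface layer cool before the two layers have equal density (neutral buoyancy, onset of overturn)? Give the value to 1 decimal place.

Neutral buoyancy requires Δρ = 0, i.e. −α(T_deep − T_surf′) + β(S_deep − S_surf) = 0.
T_surf′ = T_deep − (β/α)·ΔS = 18.1 − (7.6 × 10⁻⁴/1.4 × 10⁻⁴)·(-0.06) = 18.426 °C.
Cooling required: 26.0 − (18.426) = 7.574 °C.

7.6 °C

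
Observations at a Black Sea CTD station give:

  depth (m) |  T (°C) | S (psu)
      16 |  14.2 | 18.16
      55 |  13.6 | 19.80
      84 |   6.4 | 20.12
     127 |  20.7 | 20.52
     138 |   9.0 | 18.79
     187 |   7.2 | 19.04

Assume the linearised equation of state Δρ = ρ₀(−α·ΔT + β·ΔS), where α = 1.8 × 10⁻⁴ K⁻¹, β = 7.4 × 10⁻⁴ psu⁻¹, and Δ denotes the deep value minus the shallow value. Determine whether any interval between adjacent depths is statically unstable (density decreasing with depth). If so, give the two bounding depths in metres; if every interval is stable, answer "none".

84–127 m

Evaluate Δρ/ρ₀ = −αΔT + βΔS across each adjacent pair:
  16–55 m: −αΔT+βΔS = −(1.8 × 10⁻⁴)(-0.6)+(7.4 × 10⁻⁴)(+1.64) = 1.3 × 10⁻³ → stable
  55–84 m: −αΔT+βΔS = −(1.8 × 10⁻⁴)(-7.2)+(7.4 × 10⁻⁴)(+0.32) = 1.5 × 10⁻³ → stable
  84–127 m: −αΔT+βΔS = −(1.8 × 10⁻⁴)(+14.3)+(7.4 × 10⁻⁴)(+0.40) = -2.3 × 10⁻³ → UNSTABLE
  127–138 m: −αΔT+βΔS = −(1.8 × 10⁻⁴)(-11.7)+(7.4 × 10⁻⁴)(-1.73) = 8.3 × 10⁻⁴ → stable
  138–187 m: −αΔT+βΔS = −(1.8 × 10⁻⁴)(-1.8)+(7.4 × 10⁻⁴)(+0.25) = 5.1 × 10⁻⁴ → stable
The 84–127 m interval has Δρ < 0: lighter water underlies denser water.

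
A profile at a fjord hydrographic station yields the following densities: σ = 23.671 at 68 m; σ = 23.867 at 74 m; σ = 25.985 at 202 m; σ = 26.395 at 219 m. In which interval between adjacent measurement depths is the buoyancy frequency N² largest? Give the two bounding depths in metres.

Compute the density gradient over each adjacent pair:
  68–74 m: Δρ/Δz = 0.196/6 = 0.033 kg m⁻⁴
  74–202 m: Δρ/Δz = 2.118/128 = 0.017 kg m⁻⁴
  202–219 m: Δρ/Δz = 0.410/17 = 0.024 kg m⁻⁴
The largest gradient is in the 68–74 m interval — the pycnocline.

68–74 m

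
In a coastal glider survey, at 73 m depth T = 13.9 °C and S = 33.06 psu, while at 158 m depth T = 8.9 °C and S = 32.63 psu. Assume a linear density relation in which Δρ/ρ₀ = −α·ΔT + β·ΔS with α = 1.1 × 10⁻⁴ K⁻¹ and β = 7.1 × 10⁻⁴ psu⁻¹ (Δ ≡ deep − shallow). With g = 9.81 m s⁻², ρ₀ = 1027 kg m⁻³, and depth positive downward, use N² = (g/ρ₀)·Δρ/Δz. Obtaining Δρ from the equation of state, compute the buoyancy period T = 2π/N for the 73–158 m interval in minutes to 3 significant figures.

19.7 min

ΔT = -5.0 K, ΔS = -0.43 psu (deep − shallow).
Δρ/ρ₀ = −αΔT + βΔS = 5.50 × 10⁻⁴ − 3.053 × 10⁻⁴ = 2.447 × 10⁻⁴, so Δρ ≈ 0.2513 kg m⁻³.
N² = (g/ρ₀)·Δρ/Δz = g·(Δρ/ρ₀)/Δz = 9.81 × 2.447 × 10⁻⁴ / 85 = 2.8241 × 10⁻⁵ s⁻².
N = √(2.8241 × 10⁻⁵) = 5.3142 × 10⁻³ rad s⁻¹ → T = 2π/N = 1.1823 × 10³ s = 19.705 min ≈ 19.7 min.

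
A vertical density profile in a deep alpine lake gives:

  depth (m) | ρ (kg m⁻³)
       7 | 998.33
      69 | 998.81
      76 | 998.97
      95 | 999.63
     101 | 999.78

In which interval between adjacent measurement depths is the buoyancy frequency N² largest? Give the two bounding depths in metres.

76–95 m

Compute the density gradient over each adjacent pair:
  7–69 m: Δρ/Δz = 0.48/62 = 7.7 × 10⁻³ kg m⁻⁴
  69–76 m: Δρ/Δz = 0.16/7 = 0.023 kg m⁻⁴
  76–95 m: Δρ/Δz = 0.66/19 = 0.035 kg m⁻⁴
  95–101 m: Δρ/Δz = 0.15/6 = 0.025 kg m⁻⁴
The largest gradient is in the 76–95 m interval — the pycnocline.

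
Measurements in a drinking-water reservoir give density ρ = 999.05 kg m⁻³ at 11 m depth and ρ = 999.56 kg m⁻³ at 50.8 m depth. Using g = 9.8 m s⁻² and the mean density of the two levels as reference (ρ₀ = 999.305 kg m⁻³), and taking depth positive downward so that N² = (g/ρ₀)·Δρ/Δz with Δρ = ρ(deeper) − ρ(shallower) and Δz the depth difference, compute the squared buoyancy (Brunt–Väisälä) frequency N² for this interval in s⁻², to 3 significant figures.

1.26 × 10⁻⁴ s⁻²

Δρ = 999.56 − 999.05 = 0.51 kg m⁻³ over Δz = 50.8 − 11 = 39.8 m.
N² = (9.8/999.305) × (0.51/39.8) = 1.2567 × 10⁻⁴ s⁻² ≈ 1.26 × 10⁻⁴ s⁻².
Since Δρ > 0 the layer is stably stratified.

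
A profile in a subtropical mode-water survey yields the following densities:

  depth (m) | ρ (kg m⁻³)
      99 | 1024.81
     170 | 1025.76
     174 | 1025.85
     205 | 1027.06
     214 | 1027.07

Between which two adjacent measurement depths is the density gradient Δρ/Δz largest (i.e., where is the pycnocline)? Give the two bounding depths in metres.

Compute the density gradient over each adjacent pair:
  99–170 m: Δρ/Δz = 0.95/71 = 0.013 kg m⁻⁴
  170–174 m: Δρ/Δz = 0.09/4 = 0.022 kg m⁻⁴
  174–205 m: Δρ/Δz = 1.21/31 = 0.039 kg m⁻⁴
  205–214 m: Δρ/Δz = 0.01/9 = 1.1 × 10⁻³ kg m⁻⁴
The largest gradient is in the 174–205 m interval — the pycnocline.

174–205 m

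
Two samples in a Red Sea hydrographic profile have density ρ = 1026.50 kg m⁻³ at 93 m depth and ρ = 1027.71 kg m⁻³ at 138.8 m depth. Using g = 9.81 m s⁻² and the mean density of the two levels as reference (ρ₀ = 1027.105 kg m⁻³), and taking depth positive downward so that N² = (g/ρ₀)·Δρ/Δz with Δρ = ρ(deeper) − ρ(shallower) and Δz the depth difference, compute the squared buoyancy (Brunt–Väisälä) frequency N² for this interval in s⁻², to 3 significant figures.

Δρ = 1027.71 − 1026.50 = 1.21 kg m⁻³ over Δz = 138.8 − 93 = 45.8 m.
N² = (9.81/1027.105) × (1.21/45.8) = 2.5233 × 10⁻⁴ s⁻² ≈ 2.52 × 10⁻⁴ s⁻².

2.52 × 10⁻⁴ s⁻²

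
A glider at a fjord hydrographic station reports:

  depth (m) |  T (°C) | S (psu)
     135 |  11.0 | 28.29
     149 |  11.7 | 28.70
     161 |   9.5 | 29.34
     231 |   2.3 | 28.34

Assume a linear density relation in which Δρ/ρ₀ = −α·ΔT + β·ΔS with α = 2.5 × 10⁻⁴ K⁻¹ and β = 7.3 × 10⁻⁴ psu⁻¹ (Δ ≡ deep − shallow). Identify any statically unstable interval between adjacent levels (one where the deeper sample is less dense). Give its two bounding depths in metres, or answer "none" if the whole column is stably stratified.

Evaluate Δρ/ρ₀ = −αΔT + βΔS across each adjacent pair:
  135–149 m: −αΔT+βΔS = −(2.5 × 10⁻⁴)(+0.7)+(7.3 × 10⁻⁴)(+0.41) = 1.2 × 10⁻⁴ → stable
  149–161 m: −αΔT+βΔS = −(2.5 × 10⁻⁴)(-2.2)+(7.3 × 10⁻⁴)(+0.64) = 1.0 × 10⁻³ → stable
  161–231 m: −αΔT+βΔS = −(2.5 × 10⁻⁴)(-7.2)+(7.3 × 10⁻⁴)(-1.00) = 1.1 × 10⁻³ → stable
Every interval has Δρ > 0: the column is stably stratified throughout.

none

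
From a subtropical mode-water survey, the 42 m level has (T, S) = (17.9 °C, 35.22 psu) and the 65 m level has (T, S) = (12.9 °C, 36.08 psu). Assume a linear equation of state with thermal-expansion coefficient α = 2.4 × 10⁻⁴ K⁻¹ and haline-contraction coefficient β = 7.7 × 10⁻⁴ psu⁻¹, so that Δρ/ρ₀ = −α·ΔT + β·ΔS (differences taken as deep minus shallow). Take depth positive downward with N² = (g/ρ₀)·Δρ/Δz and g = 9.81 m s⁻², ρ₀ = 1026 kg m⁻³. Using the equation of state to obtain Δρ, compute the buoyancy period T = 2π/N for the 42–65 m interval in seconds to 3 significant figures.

ΔT = -5.0 K, ΔS = +0.86 psu (deep − shallow).
Δρ/ρ₀ = −αΔT + βΔS = 1.20 × 10⁻³ + 6.622 × 10⁻⁴ = 1.8622 × 10⁻³, so Δρ ≈ 1.911 kg m⁻³.
N² = (g/ρ₀)·Δρ/Δz = g·(Δρ/ρ₀)/Δz = 9.81 × 1.8622 × 10⁻³ / 23 = 7.9427 × 10⁻⁴ s⁻².
N = √(7.9427 × 10⁻⁴) = 0.028183 rad s⁻¹ → T = 2π/N = 222.94 s ≈ 223 s.

223 s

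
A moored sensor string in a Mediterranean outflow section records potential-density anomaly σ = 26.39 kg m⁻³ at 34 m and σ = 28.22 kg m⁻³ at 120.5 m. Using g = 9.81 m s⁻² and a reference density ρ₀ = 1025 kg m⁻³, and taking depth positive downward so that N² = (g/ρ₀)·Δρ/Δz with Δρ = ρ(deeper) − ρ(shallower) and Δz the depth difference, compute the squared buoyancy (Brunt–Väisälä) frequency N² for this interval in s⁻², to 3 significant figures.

2.02 × 10⁻⁴ s⁻²

Δρ = 1028.22 − 1026.39 = 1.83 kg m⁻³ over Δz = 120.5 − 34 = 86.5 m.
N² = (9.81/1025) × (1.83/86.5) = 2.0248 × 10⁻⁴ s⁻² ≈ 2.02 × 10⁻⁴ s⁻².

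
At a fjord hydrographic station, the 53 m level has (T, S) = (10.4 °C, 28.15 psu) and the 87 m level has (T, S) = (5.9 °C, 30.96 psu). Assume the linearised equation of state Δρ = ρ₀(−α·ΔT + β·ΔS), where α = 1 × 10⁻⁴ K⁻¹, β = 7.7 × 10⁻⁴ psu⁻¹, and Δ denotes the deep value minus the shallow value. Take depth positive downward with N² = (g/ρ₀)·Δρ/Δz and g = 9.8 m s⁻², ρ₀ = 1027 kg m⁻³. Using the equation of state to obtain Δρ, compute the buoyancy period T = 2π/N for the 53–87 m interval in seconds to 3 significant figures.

ΔT = -4.5 K, ΔS = +2.81 psu (deep − shallow).
Δρ/ρ₀ = −αΔT + βΔS = 4.50 × 10⁻⁴ + 2.1637 × 10⁻³ = 2.6137 × 10⁻³, so Δρ ≈ 2.684 kg m⁻³.
N² = (g/ρ₀)·Δρ/Δz = g·(Δρ/ρ₀)/Δz = 9.8 × 2.6137 × 10⁻³ / 34 = 7.5336 × 10⁻⁴ s⁻².
N = √(7.5336 × 10⁻⁴) = 0.027447 rad s⁻¹ → T = 2π/N = 228.92 s ≈ 229 s.

229 s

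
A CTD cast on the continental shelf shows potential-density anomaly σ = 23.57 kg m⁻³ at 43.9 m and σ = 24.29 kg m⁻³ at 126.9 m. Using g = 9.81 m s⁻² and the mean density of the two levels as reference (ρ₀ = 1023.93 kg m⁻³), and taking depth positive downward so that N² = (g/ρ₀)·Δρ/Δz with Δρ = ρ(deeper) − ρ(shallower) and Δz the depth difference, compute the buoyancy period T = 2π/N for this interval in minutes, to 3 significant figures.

Δρ = 1024.29 − 1023.57 = 0.72 kg m⁻³ over Δz = 126.9 − 43.9 = 83 m.
N² = (9.81/1023.93) × (0.72/83) = 8.3110 × 10⁻⁵ s⁻².
N = √(8.3110 × 10⁻⁵) = 9.1165 × 10⁻³ rad s⁻¹, so T = 2π/N = 689.21 s = 11.487 min ≈ 11.5 min.
N² > 0, so the interval is statically stable.

11.5 min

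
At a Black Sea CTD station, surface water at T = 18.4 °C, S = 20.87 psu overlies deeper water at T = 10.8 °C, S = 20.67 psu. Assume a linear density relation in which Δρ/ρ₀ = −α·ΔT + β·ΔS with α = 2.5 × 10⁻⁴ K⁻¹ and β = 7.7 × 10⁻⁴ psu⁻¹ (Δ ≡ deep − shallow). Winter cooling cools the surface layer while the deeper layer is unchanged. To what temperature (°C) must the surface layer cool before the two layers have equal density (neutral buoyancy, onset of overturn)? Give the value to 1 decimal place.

Neutral buoyancy requires Δρ = 0, i.e. −α(T_deep − T_surf′) + β(S_deep − S_surf) = 0.
T_surf′ = T_deep − (β/α)·ΔS = 10.8 − (7.7 × 10⁻⁴/2.5 × 10⁻⁴)·(-0.20) = 11.416 °C.
Cooling required: 18.4 − (11.416) = 6.984 °C.

11.4 °C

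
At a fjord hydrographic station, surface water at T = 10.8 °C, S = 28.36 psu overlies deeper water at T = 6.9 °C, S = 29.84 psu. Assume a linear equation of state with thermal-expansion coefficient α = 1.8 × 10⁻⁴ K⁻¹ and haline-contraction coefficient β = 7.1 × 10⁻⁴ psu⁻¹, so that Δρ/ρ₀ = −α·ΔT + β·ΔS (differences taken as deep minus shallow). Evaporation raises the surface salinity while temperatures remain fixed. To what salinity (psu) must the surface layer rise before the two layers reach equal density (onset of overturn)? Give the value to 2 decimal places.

30.83 psu

Neutral buoyancy requires −α(T_deep − T_surf) + β(S_deep − S_surf′) = 0.
S_surf′ = S_deep − (α/β)·ΔT = 29.84 − (1.8 × 10⁻⁴/7.1 × 10⁻⁴)·(-3.9) = 30.8287 psu.
Increase required: 30.8287 − 28.36 = 2.4687 psu.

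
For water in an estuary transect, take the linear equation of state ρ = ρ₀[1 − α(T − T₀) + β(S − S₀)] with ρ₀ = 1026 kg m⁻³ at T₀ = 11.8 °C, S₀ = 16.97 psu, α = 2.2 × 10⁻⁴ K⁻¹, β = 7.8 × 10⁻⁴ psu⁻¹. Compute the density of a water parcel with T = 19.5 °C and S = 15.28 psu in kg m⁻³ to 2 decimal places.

T − T₀ = +7.7 K, S − S₀ = -1.69 psu.
Bracket = 1 − α·(+7.7) + β·(-1.69) = 1 + (-3.0122 × 10⁻³) = 0.9969878.
ρ = 1026 × 0.9969878 = 1022.91 kg m⁻³.

1022.91 kg m⁻³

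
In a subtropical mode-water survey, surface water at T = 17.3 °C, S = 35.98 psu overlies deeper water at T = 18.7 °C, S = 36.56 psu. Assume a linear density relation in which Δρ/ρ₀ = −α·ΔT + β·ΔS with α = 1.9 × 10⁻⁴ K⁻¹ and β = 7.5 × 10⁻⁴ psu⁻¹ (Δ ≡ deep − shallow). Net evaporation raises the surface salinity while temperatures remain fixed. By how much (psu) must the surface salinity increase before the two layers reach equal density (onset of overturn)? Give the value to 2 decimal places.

Neutral buoyancy requires −α(T_deep − T_surf) + β(S_deep − S_surf′) = 0.
S_surf′ = S_deep − (α/β)·ΔT = 36.56 − (1.9 × 10⁻⁴/7.5 × 10⁻⁴)·(+1.4) = 36.2053 psu.
Increase required: 36.2053 − 35.98 = 0.2253 psu.

0.23 psu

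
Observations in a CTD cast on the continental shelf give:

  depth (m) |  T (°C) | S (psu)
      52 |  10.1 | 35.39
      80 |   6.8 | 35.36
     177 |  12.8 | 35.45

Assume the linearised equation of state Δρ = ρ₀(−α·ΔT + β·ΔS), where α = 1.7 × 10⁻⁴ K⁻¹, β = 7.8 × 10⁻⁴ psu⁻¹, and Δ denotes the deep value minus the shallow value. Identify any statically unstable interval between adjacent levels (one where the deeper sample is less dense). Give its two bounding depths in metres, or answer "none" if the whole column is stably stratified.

Evaluate Δρ/ρ₀ = −αΔT + βΔS across each adjacent pair:
  52–80 m: −αΔT+βΔS = −(1.7 × 10⁻⁴)(-3.3)+(7.8 × 10⁻⁴)(-0.03) = 5.4 × 10⁻⁴ → stable
  80–177 m: −αΔT+βΔS = −(1.7 × 10⁻⁴)(+6.0)+(7.8 × 10⁻⁴)(+0.09) = -9.5 × 10⁻⁴ → UNSTABLE
The 80–177 m interval has Δρ < 0: lighter water underlies denser water.

80–177 m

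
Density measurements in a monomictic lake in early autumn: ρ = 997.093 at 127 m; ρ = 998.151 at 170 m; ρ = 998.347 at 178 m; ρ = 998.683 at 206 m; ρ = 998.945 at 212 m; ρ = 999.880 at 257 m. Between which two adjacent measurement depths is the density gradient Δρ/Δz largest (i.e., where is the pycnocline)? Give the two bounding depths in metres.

206–212 m

Compute the density gradient over each adjacent pair:
  127–170 m: Δρ/Δz = 1.058/43 = 0.025 kg m⁻⁴
  170–178 m: Δρ/Δz = 0.196/8 = 0.025 kg m⁻⁴
  178–206 m: Δρ/Δz = 0.336/28 = 0.012 kg m⁻⁴
  206–212 m: Δρ/Δz = 0.262/6 = 0.044 kg m⁻⁴
  212–257 m: Δρ/Δz = 0.935/45 = 0.021 kg m⁻⁴
The largest gradient is in the 206–212 m interval — the pycnocline.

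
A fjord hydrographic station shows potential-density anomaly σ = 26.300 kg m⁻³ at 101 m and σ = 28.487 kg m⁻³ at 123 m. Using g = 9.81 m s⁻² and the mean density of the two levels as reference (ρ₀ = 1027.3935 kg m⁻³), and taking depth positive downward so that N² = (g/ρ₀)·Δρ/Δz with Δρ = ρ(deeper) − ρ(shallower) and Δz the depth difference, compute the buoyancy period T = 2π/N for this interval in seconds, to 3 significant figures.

Δρ = 1028.487 − 1026.300 = 2.187 kg m⁻³ over Δz = 123 − 101 = 22 m.
N² = (9.81/1027.3935) × (2.187/22) = 9.4920 × 10⁻⁴ s⁻².
N = √(9.4920 × 10⁻⁴) = 0.030809 rad s⁻¹, so T = 2π/N = 203.94 s ≈ 204 s.

204 s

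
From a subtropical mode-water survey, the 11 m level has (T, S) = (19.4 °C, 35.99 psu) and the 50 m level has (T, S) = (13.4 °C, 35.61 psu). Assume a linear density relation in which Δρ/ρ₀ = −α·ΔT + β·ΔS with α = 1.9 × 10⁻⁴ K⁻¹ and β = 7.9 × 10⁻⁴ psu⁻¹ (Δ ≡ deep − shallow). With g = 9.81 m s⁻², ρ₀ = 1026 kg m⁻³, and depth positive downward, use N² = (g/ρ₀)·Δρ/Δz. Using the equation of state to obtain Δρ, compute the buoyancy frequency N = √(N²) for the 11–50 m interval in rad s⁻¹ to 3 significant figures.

0.0145 rad s⁻¹

ΔT = -6.0 K, ΔS = -0.38 psu (deep − shallow).
Δρ/ρ₀ = −αΔT + βΔS = 1.14 × 10⁻³ − 3.002 × 10⁻⁴ = 8.398 × 10⁻⁴, so Δρ ≈ 0.8616 kg m⁻³.
N² = (g/ρ₀)·Δρ/Δz = g·(Δρ/ρ₀)/Δz = 9.81 × 8.398 × 10⁻⁴ / 39 = 2.1124 × 10⁻⁴ s⁻².
N = √(2.1124 × 10⁻⁴) = 0.014534 rad s⁻¹ ≈ 0.0145 rad s⁻¹.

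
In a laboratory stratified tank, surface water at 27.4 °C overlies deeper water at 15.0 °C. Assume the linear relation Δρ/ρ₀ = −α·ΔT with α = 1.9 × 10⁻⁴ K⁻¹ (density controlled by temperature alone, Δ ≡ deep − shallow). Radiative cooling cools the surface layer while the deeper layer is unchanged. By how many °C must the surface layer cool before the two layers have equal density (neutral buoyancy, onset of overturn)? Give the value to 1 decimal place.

12.4 °C

With temperature the only control, equal density requires T_surf′ = T_deep.
T_surf′ = 15.0 °C.
Cooling required: 27.4 − 15.0 = 12.4 °C.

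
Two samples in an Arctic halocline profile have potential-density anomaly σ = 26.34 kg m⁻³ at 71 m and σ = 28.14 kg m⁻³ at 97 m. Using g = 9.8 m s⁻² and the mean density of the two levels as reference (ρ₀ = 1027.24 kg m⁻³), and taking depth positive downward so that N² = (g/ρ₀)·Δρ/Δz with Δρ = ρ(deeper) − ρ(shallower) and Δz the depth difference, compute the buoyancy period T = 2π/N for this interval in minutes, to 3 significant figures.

4.07 min

Δρ = 1028.14 − 1026.34 = 1.80 kg m⁻³ over Δz = 97 − 71 = 26 m.
N² = (9.8/1027.24) × (1.80/26) = 6.6047 × 10⁻⁴ s⁻².
N = √(6.6047 × 10⁻⁴) = 0.025700 rad s⁻¹, so T = 2π/N = 244.48 s = 4.0747 min ≈ 4.07 min.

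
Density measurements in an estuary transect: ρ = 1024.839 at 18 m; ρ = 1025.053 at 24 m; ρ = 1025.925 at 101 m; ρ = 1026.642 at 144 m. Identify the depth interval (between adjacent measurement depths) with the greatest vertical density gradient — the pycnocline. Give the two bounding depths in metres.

Compute the density gradient over each adjacent pair:
  18–24 m: Δρ/Δz = 0.214/6 = 0.036 kg m⁻⁴
  24–101 m: Δρ/Δz = 0.872/77 = 0.011 kg m⁻⁴
  101–144 m: Δρ/Δz = 0.717/43 = 0.017 kg m⁻⁴
The largest gradient is in the 18–24 m interval — the pycnocline.

18–24 m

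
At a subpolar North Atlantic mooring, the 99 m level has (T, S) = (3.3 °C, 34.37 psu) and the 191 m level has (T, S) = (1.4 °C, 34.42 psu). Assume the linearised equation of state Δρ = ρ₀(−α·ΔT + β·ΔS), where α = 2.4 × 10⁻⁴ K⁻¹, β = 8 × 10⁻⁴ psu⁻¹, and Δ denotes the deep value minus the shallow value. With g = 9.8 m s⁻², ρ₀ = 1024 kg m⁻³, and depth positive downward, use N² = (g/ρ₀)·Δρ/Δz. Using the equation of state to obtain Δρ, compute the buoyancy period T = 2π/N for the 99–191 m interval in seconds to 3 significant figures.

864 s

ΔT = -1.9 K, ΔS = +0.05 psu (deep − shallow).
Δρ/ρ₀ = −αΔT + βΔS = 4.56 × 10⁻⁴ + 4.00 × 10⁻⁵ = 4.96 × 10⁻⁴, so Δρ ≈ 0.5079 kg m⁻³.
N² = (g/ρ₀)·Δρ/Δz = g·(Δρ/ρ₀)/Δz = 9.8 × 4.96 × 10⁻⁴ / 92 = 5.2835 × 10⁻⁵ s⁻².
N = √(5.2835 × 10⁻⁵) = 7.2688 × 10⁻³ rad s⁻¹ → T = 2π/N = 864.40 s ≈ 864 s.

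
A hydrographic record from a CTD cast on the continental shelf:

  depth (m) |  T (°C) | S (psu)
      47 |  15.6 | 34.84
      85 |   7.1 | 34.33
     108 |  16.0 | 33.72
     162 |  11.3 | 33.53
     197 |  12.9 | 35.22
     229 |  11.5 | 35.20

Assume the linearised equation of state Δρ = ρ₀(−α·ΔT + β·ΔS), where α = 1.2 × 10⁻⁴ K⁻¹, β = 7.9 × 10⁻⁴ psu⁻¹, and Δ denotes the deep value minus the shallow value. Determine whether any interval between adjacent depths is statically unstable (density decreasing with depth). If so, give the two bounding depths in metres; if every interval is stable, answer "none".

85–108 m

Evaluate Δρ/ρ₀ = −αΔT + βΔS across each adjacent pair:
  47–85 m: −αΔT+βΔS = −(1.2 × 10⁻⁴)(-8.5)+(7.9 × 10⁻⁴)(-0.51) = 6.2 × 10⁻⁴ → stable
  85–108 m: −αΔT+βΔS = −(1.2 × 10⁻⁴)(+8.9)+(7.9 × 10⁻⁴)(-0.61) = -1.5 × 10⁻³ → UNSTABLE
  108–162 m: −αΔT+βΔS = −(1.2 × 10⁻⁴)(-4.7)+(7.9 × 10⁻⁴)(-0.19) = 4.1 × 10⁻⁴ → stable
  162–197 m: −αΔT+βΔS = −(1.2 × 10⁻⁴)(+1.6)+(7.9 × 10⁻⁴)(+1.69) = 1.1 × 10⁻³ → stable
  197–229 m: −αΔT+βΔS = −(1.2 × 10⁻⁴)(-1.4)+(7.9 × 10⁻⁴)(-0.02) = 1.5 × 10⁻⁴ → stable
The 85–108 m interval has Δρ < 0: lighter water underlies denser water.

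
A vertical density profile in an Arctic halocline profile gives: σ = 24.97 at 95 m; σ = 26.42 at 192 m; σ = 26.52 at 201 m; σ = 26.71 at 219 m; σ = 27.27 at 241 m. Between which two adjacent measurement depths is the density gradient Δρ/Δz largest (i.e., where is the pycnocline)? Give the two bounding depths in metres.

219–241 m

Compute the density gradient over each adjacent pair:
  95–192 m: Δρ/Δz = 1.45/97 = 0.015 kg m⁻⁴
  192–201 m: Δρ/Δz = 0.10/9 = 0.011 kg m⁻⁴
  201–219 m: Δρ/Δz = 0.19/18 = 0.011 kg m⁻⁴
  219–241 m: Δρ/Δz = 0.56/22 = 0.025 kg m⁻⁴
The largest gradient is in the 219–241 m interval — the pycnocline.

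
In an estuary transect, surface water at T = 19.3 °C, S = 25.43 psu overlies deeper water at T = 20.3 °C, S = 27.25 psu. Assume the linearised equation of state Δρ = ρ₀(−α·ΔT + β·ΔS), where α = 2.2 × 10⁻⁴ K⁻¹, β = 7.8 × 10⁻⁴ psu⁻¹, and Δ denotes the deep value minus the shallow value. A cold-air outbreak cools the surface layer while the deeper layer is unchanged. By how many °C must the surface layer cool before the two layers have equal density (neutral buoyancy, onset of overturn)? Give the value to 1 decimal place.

5.5 °C

Neutral buoyancy requires Δρ = 0, i.e. −α(T_deep − T_surf′) + β(S_deep − S_surf) = 0.
T_surf′ = T_deep − (β/α)·ΔS = 20.3 − (7.8 × 10⁻⁴/2.2 × 10⁻⁴)·(+1.82) = 13.847 °C.
Cooling required: 19.3 − (13.847) = 5.453 °C.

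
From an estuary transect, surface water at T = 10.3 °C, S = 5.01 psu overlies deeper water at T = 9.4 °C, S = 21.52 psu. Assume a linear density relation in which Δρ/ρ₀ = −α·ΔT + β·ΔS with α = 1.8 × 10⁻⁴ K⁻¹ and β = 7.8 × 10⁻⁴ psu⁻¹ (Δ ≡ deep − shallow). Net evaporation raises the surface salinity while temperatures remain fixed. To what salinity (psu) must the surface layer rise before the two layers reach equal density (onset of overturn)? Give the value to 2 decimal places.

Neutral buoyancy requires −α(T_deep − T_surf) + β(S_deep − S_surf′) = 0.
S_surf′ = S_deep − (α/β)·ΔT = 21.52 − (1.8 × 10⁻⁴/7.8 × 10⁻⁴)·(-0.9) = 21.7277 psu.
Increase required: 21.7277 − 5.01 = 16.7177 psu.

21.73 psu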